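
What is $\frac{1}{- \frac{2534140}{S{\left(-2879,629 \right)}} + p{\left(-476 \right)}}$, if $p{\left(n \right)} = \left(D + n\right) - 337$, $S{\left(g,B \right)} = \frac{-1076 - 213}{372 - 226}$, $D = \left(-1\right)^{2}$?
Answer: $\frac{1289}{368937772} \approx 3.4938 \cdot 10^{-6}$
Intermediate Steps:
$D = 1$
$S{\left(g,B \right)} = - \frac{1289}{146}$
$p{\left(n \right)} = -336 + n$ ($p{\left(n \right)} = \left(1 + n\right) - 337 = -336 + n$)
$\frac{1}{- \frac{2534140}{S{\left(-2879,629 \right)}} + p{\left(-476 \right)}} = \frac{1}{- \frac{2534140}{- \frac{1289}{146}} - 812} = \frac{1}{\left(-2534140\right) \left(- \frac{146}{1289}\right) - 812} = \frac{1}{\frac{369984440}{1289} - 812} = \frac{1}{\frac{368937772}{1289}} = \frac{1289}{368937772}$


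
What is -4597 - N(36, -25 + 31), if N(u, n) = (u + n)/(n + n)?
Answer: -9201/2 ≈ -4600.5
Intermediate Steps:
N(u, n) = (n + u)/(2*n) (N(u, n) = (n + u)/((2*n)) = (n + u)*(1/(2*n)) = (n + u)/(2*n))
-4597 - N(36, -25 + 31) = -4597 - ((-25 + 31) + 36)/(2*(-25 + 31)) = -4597 - (6 + 36)/(2*6) = -4597 - 42/(2*6) = -4597 - 1*7/2 = -4597 - 7/2 = -9201/2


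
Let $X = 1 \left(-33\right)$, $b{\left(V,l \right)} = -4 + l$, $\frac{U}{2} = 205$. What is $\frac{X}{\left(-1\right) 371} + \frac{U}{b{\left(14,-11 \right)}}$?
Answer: $- \frac{30323}{1113} \approx -27.244$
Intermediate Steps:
$U = 410$ ($U = 2 \cdot 205 = 410$)
$X = -33$
$\frac{X}{\left(-1\right) 371} + \frac{U}{b{\left(14,-11 \right)}} = - \frac{33}{\left(-1\right) 371} + \frac{410}{-4 - 11} = - \frac{33}{-371} + \frac{410}{-15} = \left(-33\right) \left(- \frac{1}{371}\right) + 410 \left(- \frac{1}{15}\right) = \frac{33}{371} - \frac{82}{3} = - \frac{30323}{1113}$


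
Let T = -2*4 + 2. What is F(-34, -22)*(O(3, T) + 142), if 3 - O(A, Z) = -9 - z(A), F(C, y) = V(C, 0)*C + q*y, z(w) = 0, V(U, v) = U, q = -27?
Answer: 269500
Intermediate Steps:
F(C, y) = C² - 27*y (F(C, y) = C*C - 27*y = C² - 27*y)
T = -6 (T = -8 + 2 = -6)
O(A, Z) = 12 (O(A, Z) = 3 - (-9 - 1*0) = 3 - (-9 + 0) = 3 - 1*(-9) = 3 + 9 = 12)
F(-34, -22)*(O(3, T) + 142) = ((-34)² - 27*(-22))*(12 + 142) = (1156 + 594)*154 = 1750*154 = 269500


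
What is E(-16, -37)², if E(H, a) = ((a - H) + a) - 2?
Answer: 3600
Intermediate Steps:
E(H, a) = -2 - H + 2*a (E(H, a) = (-H + 2*a) - 2 = -2 - H + 2*a)
E(-16, -37)² = (-2 - 1*(-16) + 2*(-37))² = (-2 + 16 - 74)² = (-60)² = 3600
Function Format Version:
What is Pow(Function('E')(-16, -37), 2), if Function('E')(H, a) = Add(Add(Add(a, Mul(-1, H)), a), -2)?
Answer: 3600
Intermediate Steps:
Function('E')(H, a) = Add(-2, Mul(-1, H), Mul(2, a)) (Function('E')(H, a) = Add(Add(Mul(-1, H), Mul(2, a)), -2) = Add(-2, Mul(-1, H), Mul(2, a)))
Pow(Function('E')(-16, -37), 2) = Pow(Add(-2, Mul(-1, -16), Mul(2, -37)), 2) = Pow(Add(-2, 16, -74), 2) = Pow(-60, 2) = 3600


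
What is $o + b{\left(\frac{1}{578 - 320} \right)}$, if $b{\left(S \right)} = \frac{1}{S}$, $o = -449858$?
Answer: $-449600$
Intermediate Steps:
$o + b{\left(\frac{1}{578 - 320} \right)} = -449858 + \frac{1}{\frac{1}{578 - 320}} = -449858 + \frac{1}{\frac{1}{258}} = -449858 + 258 = -449600$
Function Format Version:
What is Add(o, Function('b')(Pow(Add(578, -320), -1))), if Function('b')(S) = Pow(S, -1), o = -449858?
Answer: -449600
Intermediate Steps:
Add(o, Function('b')(Pow(Add(578, -320), -1))) = Add(-449858, Pow(Pow(Add(578, -320), -1), -1)) = Add(-449858, Pow(Pow(258, -1), -1)) = Add(-449858, Pow(Rational(1, 258), -1)) = Add(-449858, 258) = -449600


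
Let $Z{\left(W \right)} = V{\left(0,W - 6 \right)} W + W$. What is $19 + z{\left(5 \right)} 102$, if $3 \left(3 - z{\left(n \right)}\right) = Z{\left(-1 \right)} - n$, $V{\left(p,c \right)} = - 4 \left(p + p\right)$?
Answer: $529$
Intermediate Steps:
$V{\left(p,c \right)} = - 8 p$ ($V{\left(p,c \right)} = - 4 \cdot 2 p = - 8 p$)
$Z{\left(W \right)} = W$ ($Z{\left(W \right)} = \left(-8\right) 0 W + W = 0 W + W = 0 + W = W$)
$z{\left(n \right)} = \frac{10}{3} + \frac{n}{3}$ ($z{\left(n \right)} = 3 - \frac{-1 - n}{3} = 3 + \left(\frac{1}{3} + \frac{n}{3}\right) = \frac{10}{3} + \frac{n}{3}$)
$19 + z{\left(5 \right)} 102 = 19 + \left(\frac{10}{3} + \frac{1}{3} \cdot 5\right) 102 = 19 + \left(\frac{10}{3} + \frac{5}{3}\right) 102 = 19 + 5 \cdot 102 = 19 + 510 = 529$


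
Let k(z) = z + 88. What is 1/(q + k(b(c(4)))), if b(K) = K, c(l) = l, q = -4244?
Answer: -1/4152 ≈ -0.00024085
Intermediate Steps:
k(z) = 88 + z
1/(q + k(b(c(4)))) = 1/(-4244 + (88 + 4)) = 1/(-4244 + 92) = 1/(-4152) = -1/4152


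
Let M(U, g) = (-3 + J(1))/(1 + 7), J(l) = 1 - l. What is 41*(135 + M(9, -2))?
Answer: 44157/8 ≈ 5519.6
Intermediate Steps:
M(U, g) = -3/8 (M(U, g) = (-3 + (1 - 1*1))/(1 + 7) = (-3 + (1 - 1))/8 = (-3 + 0)*(⅛) = -3*⅛ = -3/8)
41*(135 + M(9, -2)) = 41*(135 - 3/8) = 41*(1077/8) = 44157/8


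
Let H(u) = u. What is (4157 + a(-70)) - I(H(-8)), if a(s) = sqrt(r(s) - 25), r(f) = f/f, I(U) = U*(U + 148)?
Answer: 5277 + 2*I*sqrt(6) ≈ 5277.0 + 4.899*I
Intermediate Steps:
I(U) = U*(148 + U)
r(f) = 1
a(s) = 2*I*sqrt(6) (a(s) = sqrt(1 - 25) = sqrt(-24) = 2*I*sqrt(6))
(4157 + a(-70)) - I(H(-8)) = (4157 + 2*I*sqrt(6)) - (-8)*(148 - 8) = (4157 + 2*I*sqrt(6)) - (-8)*140 = (4157 + 2*I*sqrt(6)) - 1*(-1120) = (4157 + 2*I*sqrt(6)) + 1120 = 5277 + 2*I*sqrt(6)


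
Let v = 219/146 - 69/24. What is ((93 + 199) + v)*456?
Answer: 132525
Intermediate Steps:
v = -11/8 (v = 219*(1/146) - 69*1/24 = 3/2 - 23/8 = -11/8 ≈ -1.3750)
((93 + 199) + v)*456 = ((93 + 199) - 11/8)*456 = (292 - 11/8)*456 = (2325/8)*456 = 132525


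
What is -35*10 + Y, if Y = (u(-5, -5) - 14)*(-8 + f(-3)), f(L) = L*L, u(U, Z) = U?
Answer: -369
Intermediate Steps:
f(L) = L²
Y = -19 (Y = (-5 - 14)*(-8 + (-3)²) = -19*(-8 + 9) = -19*1 = -19)
-35*10 + Y = -35*10 - 19 = -350 - 19 = -369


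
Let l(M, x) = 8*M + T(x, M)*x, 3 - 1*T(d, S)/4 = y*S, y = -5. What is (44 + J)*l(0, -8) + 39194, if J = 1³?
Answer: 34874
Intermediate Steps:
J = 1
T(d, S) = 12 + 20*S (T(d, S) = 12 - (-20)*S = 12 + 20*S)
l(M, x) = 8*M + x*(12 + 20*M) (l(M, x) = 8*M + (12 + 20*M)*x = 8*M + x*(12 + 20*M))
(44 + J)*l(0, -8) + 39194 = (44 + 1)*(8*0 + 12*(-8) + 20*0*(-8)) + 39194 = 45*(0 - 96 + 0) + 39194 = 45*(-96) + 39194 = -4320 + 39194 = 34874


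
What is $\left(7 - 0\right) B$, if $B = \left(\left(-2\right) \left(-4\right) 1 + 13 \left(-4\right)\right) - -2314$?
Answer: $15890$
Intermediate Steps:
$B = 2270$ ($B = \left(8 \cdot 1 - 52\right) + 2314 = \left(8 - 52\right) + 2314 = -44 + 2314 = 2270$)
$\left(7 - 0\right) B = \left(7 - 0\right) 2270 = \left(7 + 0\right) 2270 = 7 \cdot 2270 = 15890$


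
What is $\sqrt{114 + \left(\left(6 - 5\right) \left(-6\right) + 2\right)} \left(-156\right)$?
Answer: $- 156 \sqrt{110} \approx -1636.1$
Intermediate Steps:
$\sqrt{114 + \left(\left(6 - 5\right) \left(-6\right) + 2\right)} \left(-156\right) = \sqrt{114 + \left(1 \left(-6\right) + 2\right)} \left(-156\right) = \sqrt{114 + \left(-6 + 2\right)} \left(-156\right) = \sqrt{114 - 4} \left(-156\right) = \sqrt{110} \left(-156\right) = - 156 \sqrt{110}$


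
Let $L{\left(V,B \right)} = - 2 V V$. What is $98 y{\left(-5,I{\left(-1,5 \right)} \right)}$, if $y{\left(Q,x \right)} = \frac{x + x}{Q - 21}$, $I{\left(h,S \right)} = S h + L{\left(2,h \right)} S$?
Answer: $\frac{4410}{13} \approx 339.23$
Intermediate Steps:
$L{\left(V,B \right)} = - 2 V^{2}$
$I{\left(h,S \right)} = - 8 S + S h$ ($I{\left(h,S \right)} = S h + - 2 \cdot 2^{2} S = S h + \left(-2\right) 4 S = S h - 8 S = - 8 S + S h$)
$y{\left(Q,x \right)} = \frac{2 x}{-21 + Q}$
$98 y{\left(-5,I{\left(-1,5 \right)} \right)} = 98 \frac{2 \cdot 5 \left(-8 - 1\right)}{-21 - 5} = 98 \frac{2 \cdot 5 \left(-9\right)}{-26} = 98 \cdot 2 \left(-45\right) \left(- \frac{1}{26}\right) = 98 \cdot \frac{45}{13} = \frac{4410}{13}$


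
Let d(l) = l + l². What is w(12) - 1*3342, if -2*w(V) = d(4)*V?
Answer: -3462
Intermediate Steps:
w(V) = -10*V (w(V) = -4*(1 + 4)*V/2 = -4*5*V/2 = -10*V)
w(12) - 1*3342 = -10*12 - 1*3342 = -120 - 3342 = -3462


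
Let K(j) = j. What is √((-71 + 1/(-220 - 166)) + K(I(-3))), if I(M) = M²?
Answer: I*√9238138/386 ≈ 7.8742*I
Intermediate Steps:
√((-71 + 1/(-220 - 166)) + K(I(-3))) = √((-71 + 1/(-220 - 166)) + (-3)²) = √((-71 + 1/(-386)) + 9) = √((-71 - 1/386) + 9) = √(-27407/386 + 9) = √(-23933/386) = I*√9238138/386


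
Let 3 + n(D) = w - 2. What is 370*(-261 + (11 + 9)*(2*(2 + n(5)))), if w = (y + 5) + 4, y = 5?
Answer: 66230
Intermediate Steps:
w = 14 (w = (5 + 5) + 4 = 10 + 4 = 14)
n(D) = 9 (n(D) = -3 + (14 - 2) = -3 + 12 = 9)
370*(-261 + (11 + 9)*(2*(2 + n(5)))) = 370*(-261 + (11 + 9)*(2*(2 + 9))) = 370*(-261 + 20*(2*11)) = 370*(-261 + 20*22) = 370*(-261 + 440) = 370*179 = 66230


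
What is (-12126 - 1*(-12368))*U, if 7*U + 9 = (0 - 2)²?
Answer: -1210/7 ≈ -172.86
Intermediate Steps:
U = -5/7 (U = -9/7 + (0 - 2)²/7 = -9/7 + (⅐)*(-2)² = -9/7 + (⅐)*4 = -9/7 + 4/7 = -5/7 ≈ -0.71429)
(-12126 - 1*(-12368))*U = (-12126 - 1*(-12368))*(-5/7) = (-12126 + 12368)*(-5/7) = 242*(-5/7) = -1210/7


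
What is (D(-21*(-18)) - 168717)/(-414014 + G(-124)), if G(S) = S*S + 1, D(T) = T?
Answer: 56113/132879 ≈ 0.42229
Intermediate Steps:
G(S) = 1 + S² (G(S) = S² + 1 = 1 + S²)
(D(-21*(-18)) - 168717)/(-414014 + G(-124)) = (-21*(-18) - 168717)/(-414014 + (1 + (-124)²)) = (378 - 168717)/(-414014 + (1 + 15376)) = -168339/(-414014 + 15377) = -168339/(-398637) = -168339*(-1/398637) = 56113/132879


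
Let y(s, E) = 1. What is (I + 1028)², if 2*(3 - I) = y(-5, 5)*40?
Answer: 1022121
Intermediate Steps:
I = -17 (I = 3 - 40/2 = 3 - ½*40 = 3 - 20 = -17)
(I + 1028)² = (-17 + 1028)² = 1011² = 1022121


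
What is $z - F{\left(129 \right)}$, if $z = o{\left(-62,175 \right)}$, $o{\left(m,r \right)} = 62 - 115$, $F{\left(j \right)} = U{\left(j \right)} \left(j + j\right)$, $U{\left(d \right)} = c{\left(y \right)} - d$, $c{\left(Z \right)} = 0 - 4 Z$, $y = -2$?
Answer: $31165$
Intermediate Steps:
$c{\left(Z \right)} = - 4 Z$
$U{\left(d \right)} = 8 - d$ ($U{\left(d \right)} = \left(-4\right) \left(-2\right) - d = 8 - d$)
$F{\left(j \right)} = 2 j \left(8 - j\right)$ ($F{\left(j \right)} = \left(8 - j\right) \left(j + j\right) = \left(8 - j\right) 2 j = 2 j \left(8 - j\right)$)
$o{\left(m,r \right)} = -53$ ($o{\left(m,r \right)} = 62 - 115 = -53$)
$z = -53$
$z - F{\left(129 \right)} = -53 - 2 \cdot 129 \left(8 - 129\right) = -53 - 2 \cdot 129 \left(-121\right) = -53 - -31218 = -53 + 31218 = 31165$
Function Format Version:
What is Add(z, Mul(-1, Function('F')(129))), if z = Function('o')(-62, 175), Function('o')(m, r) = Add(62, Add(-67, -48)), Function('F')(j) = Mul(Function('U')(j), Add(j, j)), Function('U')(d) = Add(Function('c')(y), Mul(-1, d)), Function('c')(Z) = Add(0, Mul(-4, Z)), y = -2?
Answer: 31165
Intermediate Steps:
Function('c')(Z) = Mul(-4, Z)
Function('U')(d) = Add(8, Mul(-1, d)) (Function('U')(d) = Add(Mul(-4, -2), Mul(-1, d)) = Add(8, Mul(-1, d)))
Function('F')(j) = Mul(2, j, Add(8, Mul(-1, j))) (Function('F')(j) = Mul(Add(8, Mul(-1, j)), Add(j, j)) = Mul(Add(8, Mul(-1, j)), Mul(2, j)) = Mul(2, j, Add(8, Mul(-1, j))))
Function('o')(m, r) = -53 (Function('o')(m, r) = Add(62, -115) = -53)
z = -53
Add(z, Mul(-1, Function('F')(129))) = Add(-53, Mul(-1, Mul(2, 129, Add(8, Mul(-1, 129))))) = Add(-53, Mul(-1, Mul(2, 129, Add(8, -129)))) = Add(-53, Mul(-1, Mul(2, 129, -121))) = Add(-53, Mul(-1, -31218)) = Add(-53, 31218) = 31165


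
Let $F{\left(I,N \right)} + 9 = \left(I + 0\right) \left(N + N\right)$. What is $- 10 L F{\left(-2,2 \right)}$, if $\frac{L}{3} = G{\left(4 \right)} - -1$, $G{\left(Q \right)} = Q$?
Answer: $2550$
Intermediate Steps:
$F{\left(I,N \right)} = -9 + 2 I N$ ($F{\left(I,N \right)} = -9 + \left(I + 0\right) \left(N + N\right) = -9 + I 2 N = -9 + 2 I N$)
$L = 15$ ($L = 3 \left(4 - -1\right) = 3 \left(4 + 1\right) = 3 \cdot 5 = 15$)
$- 10 L F{\left(-2,2 \right)} = \left(-10\right) 15 \left(-9 + 2 \left(-2\right) 2\right) = - 150 \left(-9 - 8\right) = \left(-150\right) \left(-17\right) = 2550$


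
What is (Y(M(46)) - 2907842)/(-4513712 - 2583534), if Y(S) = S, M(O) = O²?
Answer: 1452863/3548623 ≈ 0.40942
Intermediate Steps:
(Y(M(46)) - 2907842)/(-4513712 - 2583534) = (46² - 2907842)/(-4513712 - 2583534) = (2116 - 2907842)/(-7097246) = -2905726*(-1/7097246) = 1452863/3548623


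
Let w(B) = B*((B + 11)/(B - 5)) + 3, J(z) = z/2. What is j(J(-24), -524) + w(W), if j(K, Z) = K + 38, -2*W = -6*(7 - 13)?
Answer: 541/23 ≈ 23.522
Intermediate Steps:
W = -18 (W = -(-3)*(7 - 13) = -(-3)*(-6) = -½*36 = -18)
J(z) = z/2 (J(z) = z*(½) = z/2)
j(K, Z) = 38 + K
w(B) = 3 + B*(11 + B)/(-5 + B) (w(B) = B*((11 + B)/(-5 + B)) + 3 = B*(11 + B)/(-5 + B) + 3 = 3 + B*(11 + B)/(-5 + B))
j(J(-24), -524) + w(W) = (38 + (½)*(-24)) + (-15 + (-18)² + 14*(-18))/(-5 - 18) = (38 - 12) + (-15 + 324 - 252)/(-23) = 26 - 1/23*57 = 26 - 57/23 = 541/23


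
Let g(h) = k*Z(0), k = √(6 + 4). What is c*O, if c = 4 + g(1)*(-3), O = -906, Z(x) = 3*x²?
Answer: -3624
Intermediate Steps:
k = √10 ≈ 3.1623
g(h) = 0 (g(h) = √10*(3*0²) = √10*(3*0) = √10*0 = 0)
c = 4 (c = 4 + 0*(-3) = 4 + 0 = 4)
c*O = 4*(-906) = -3624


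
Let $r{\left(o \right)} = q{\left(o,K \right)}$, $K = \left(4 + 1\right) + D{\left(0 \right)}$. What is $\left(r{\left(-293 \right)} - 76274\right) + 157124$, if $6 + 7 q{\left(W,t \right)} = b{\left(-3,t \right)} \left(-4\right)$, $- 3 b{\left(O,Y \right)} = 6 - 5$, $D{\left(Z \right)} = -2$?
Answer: $\frac{242548}{3} \approx 80849.0$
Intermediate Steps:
$b{\left(O,Y \right)} = - \frac{1}{3}$ ($b{\left(O,Y \right)} = - \frac{6 - 5}{3} = \left(- \frac{1}{3}\right) 1 = - \frac{1}{3}$)
$K = 3$ ($K = \left(4 + 1\right) - 2 = 5 - 2 = 3$)
$q{\left(W,t \right)} = - \frac{2}{3}$ ($q{\left(W,t \right)} = - \frac{6}{7} + \frac{\left(- \frac{1}{3}\right) \left(-4\right)}{7} = - \frac{6}{7} + \frac{1}{7} \cdot \frac{4}{3} = - \frac{6}{7} + \frac{4}{21} = - \frac{2}{3}$)
$r{\left(o \right)} = - \frac{2}{3}$
$\left(r{\left(-293 \right)} - 76274\right) + 157124 = \left(- \frac{2}{3} - 76274\right) + 157124 = - \frac{228824}{3} + 157124 = \frac{242548}{3}$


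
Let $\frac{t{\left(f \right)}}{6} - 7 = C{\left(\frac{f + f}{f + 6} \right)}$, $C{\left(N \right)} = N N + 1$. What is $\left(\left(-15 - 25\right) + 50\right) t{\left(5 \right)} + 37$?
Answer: $\frac{68557}{121} \approx 566.59$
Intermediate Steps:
$C{\left(N \right)} = 1 + N^{2}$ ($C{\left(N \right)} = N^{2} + 1 = 1 + N^{2}$)
$t{\left(f \right)} = 48 + \frac{24 f^{2}}{\left(6 + f\right)^{2}}$ ($t{\left(f \right)} = 42 + 6 \left(1 + \left(\frac{f + f}{f + 6}\right)^{2}\right) = 42 + 6 \left(1 + \left(\frac{2 f}{6 + f}\right)^{2}\right) = 42 + 6 \left(1 + \frac{4 f^{2}}{\left(6 + f\right)^{2}}\right) = 42 + \left(6 + \frac{24 f^{2}}{\left(6 + f\right)^{2}}\right) = 48 + \frac{24 f^{2}}{\left(6 + f\right)^{2}}$)
$\left(\left(-15 - 25\right) + 50\right) t{\left(5 \right)} + 37 = \left(\left(-15 - 25\right) + 50\right) \left(48 + \frac{24 \cdot 5^{2}}{\left(6 + 5\right)^{2}}\right) + 37 = \left(-40 + 50\right) \left(48 + 24 \cdot 25 \cdot \frac{1}{121}\right) + 37 = 10 \left(48 + 24 \cdot 25 \cdot \frac{1}{121}\right) + 37 = 10 \left(48 + \frac{600}{121}\right) + 37 = 10 \cdot \frac{6408}{121} + 37 = \frac{64080}{121} + 37 = \frac{68557}{121}$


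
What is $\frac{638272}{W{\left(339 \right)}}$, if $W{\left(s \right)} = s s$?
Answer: $\frac{638272}{114921} \approx 5.554$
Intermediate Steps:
$W{\left(s \right)} = s^{2}$
$\frac{638272}{W{\left(339 \right)}} = \frac{638272}{339^{2}} = \frac{638272}{114921}$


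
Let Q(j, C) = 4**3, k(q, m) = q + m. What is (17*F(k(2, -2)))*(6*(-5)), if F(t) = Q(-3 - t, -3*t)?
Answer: -32640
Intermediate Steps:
k(q, m) = m + q
Q(j, C) = 64
F(t) = 64
(17*F(k(2, -2)))*(6*(-5)) = (17*64)*(6*(-5)) = 1088*(-30) = -32640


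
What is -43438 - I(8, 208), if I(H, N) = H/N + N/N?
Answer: -1129415/26 ≈ -43439.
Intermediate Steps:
I(H, N) = 1 + H/N (I(H, N) = H/N + 1 = 1 + H/N)
-43438 - I(8, 208) = -43438 - (8 + 208)/208 = -43438 - 216/208 = -43438 - 1*27/26 = -43438 - 27/26 = -1129415/26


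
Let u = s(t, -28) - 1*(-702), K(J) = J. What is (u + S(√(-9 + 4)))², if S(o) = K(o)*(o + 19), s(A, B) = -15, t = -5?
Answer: 463319 + 25916*I*√5 ≈ 4.6332e+5 + 57950.0*I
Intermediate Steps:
S(o) = o*(19 + o) (S(o) = o*(o + 19) = o*(19 + o))
u = 687 (u = -15 - 1*(-702) = -15 + 702 = 687)
(u + S(√(-9 + 4)))² = (687 + √(-9 + 4)*(19 + √(-9 + 4)))² = (687 + √(-5)*(19 + √(-5)))² = (687 + (I*√5)*(19 + I*√5))² = (687 + I*√5*(19 + I*√5))²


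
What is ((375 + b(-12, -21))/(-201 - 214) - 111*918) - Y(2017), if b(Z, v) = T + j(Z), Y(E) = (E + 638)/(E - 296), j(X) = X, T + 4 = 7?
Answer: -72778811781/714215 ≈ -1.0190e+5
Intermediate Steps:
T = 3 (T = -4 + 7 = 3)
Y(E) = (638 + E)/(-296 + E)
b(Z, v) = 3 + Z
((375 + b(-12, -21))/(-201 - 214) - 111*918) - Y(2017) = ((375 + (3 - 12))/(-201 - 214) - 111*918) - (638 + 2017)/(-296 + 2017) = ((375 - 9)/(-415) - 101898) - 2655/1721 = (366*(-1/415) - 101898) - 2655/1721 = (-366/415 - 101898) - 1*2655/1721 = -42288036/415 - 2655/1721 = -72778811781/714215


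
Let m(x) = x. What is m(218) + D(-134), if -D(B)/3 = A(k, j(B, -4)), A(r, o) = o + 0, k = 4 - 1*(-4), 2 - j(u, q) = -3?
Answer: 203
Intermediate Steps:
j(u, q) = 5 (j(u, q) = 2 - 1*(-3) = 2 + 3 = 5)
k = 8 (k = 4 + 4 = 8)
A(r, o) = o
D(B) = -15 (D(B) = -3*5 = -15)
m(218) + D(-134) = 218 - 15 = 203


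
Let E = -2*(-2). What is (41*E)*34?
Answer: 5576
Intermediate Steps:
E = 4
(41*E)*34 = (41*4)*34 = 164*34 = 5576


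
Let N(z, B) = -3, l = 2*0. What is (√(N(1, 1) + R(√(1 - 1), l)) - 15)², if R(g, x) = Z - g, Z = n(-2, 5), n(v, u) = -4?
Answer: (15 - I*√7)² ≈ 218.0 - 79.373*I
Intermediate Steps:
l = 0
Z = -4
R(g, x) = -4 - g
(√(N(1, 1) + R(√(1 - 1), l)) - 15)² = (√(-3 + (-4 - √(1 - 1))) - 15)² = (√(-3 + (-4 - √0)) - 15)² = (√(-3 + (-4 - 1*0)) - 15)² = (√(-3 + (-4 + 0)) - 15)² = (√(-3 - 4) - 15)² = (√(-7) - 15)² = (I*√7 - 15)² = (-15 + I*√7)²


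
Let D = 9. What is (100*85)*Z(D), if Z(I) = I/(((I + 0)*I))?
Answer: 8500/9 ≈ 944.44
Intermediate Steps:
Z(I) = 1/I (Z(I) = I/((I*I)) = I/(I**2) = I/I**2 = 1/I)
(100*85)*Z(D) = (100*85)/9 = 8500*(1/9) = 8500/9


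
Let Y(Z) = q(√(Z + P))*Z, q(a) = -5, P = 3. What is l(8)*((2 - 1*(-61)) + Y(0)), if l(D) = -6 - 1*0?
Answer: -378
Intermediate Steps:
Y(Z) = -5*Z
l(D) = -6 (l(D) = -6 + 0 = -6)
l(8)*((2 - 1*(-61)) + Y(0)) = -6*((2 - 1*(-61)) - 5*0) = -6*((2 + 61) + 0) = -6*(63 + 0) = -6*63 = -378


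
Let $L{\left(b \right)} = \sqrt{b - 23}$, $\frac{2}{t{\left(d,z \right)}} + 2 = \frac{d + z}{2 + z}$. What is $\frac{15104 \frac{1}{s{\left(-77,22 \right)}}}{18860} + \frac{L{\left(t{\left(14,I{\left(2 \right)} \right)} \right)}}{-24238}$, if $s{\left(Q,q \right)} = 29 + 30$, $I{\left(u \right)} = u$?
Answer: $\frac{64}{4715} - \frac{i \sqrt{22}}{24238} \approx 0.013574 - 0.00019351 i$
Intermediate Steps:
$s{\left(Q,q \right)} = 59$
$t{\left(d,z \right)} = \frac{2}{-2 + \frac{d + z}{2 + z}}$
$L{\left(b \right)} = \sqrt{-23 + b}$
$\frac{15104 \frac{1}{s{\left(-77,22 \right)}}}{18860} + \frac{L{\left(t{\left(14,I{\left(2 \right)} \right)} \right)}}{-24238} = \frac{15104 \cdot \frac{1}{59}}{18860} + \frac{\sqrt{-23 + \frac{2 \left(-2 - 2\right)}{4 + 2 - 14}}}{-24238} = 15104 \cdot \frac{1}{59} \cdot \frac{1}{18860} + \sqrt{-23 + \frac{2 \left(-2 - 2\right)}{4 + 2 - 14}} \left(- \frac{1}{24238}\right) = 256 \cdot \frac{1}{18860} + \sqrt{-23 + 2 \frac{1}{-8} \left(-4\right)} \left(- \frac{1}{24238}\right) = \frac{64}{4715} + \sqrt{-23 + 2 \left(- \frac{1}{8}\right) \left(-4\right)} \left(- \frac{1}{24238}\right) = \frac{64}{4715} + \sqrt{-23 + 1} \left(- \frac{1}{24238}\right) = \frac{64}{4715} + \sqrt{-22} \left(- \frac{1}{24238}\right) = \frac{64}{4715} + i \sqrt{22} \left(- \frac{1}{24238}\right) = \frac{64}{4715} - \frac{i \sqrt{22}}{24238}$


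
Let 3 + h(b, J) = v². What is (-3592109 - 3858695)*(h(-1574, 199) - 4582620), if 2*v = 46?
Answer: 34140284303576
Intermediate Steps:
v = 23 (v = (½)*46 = 23)
h(b, J) = 526 (h(b, J) = -3 + 23² = -3 + 529 = 526)
(-3592109 - 3858695)*(h(-1574, 199) - 4582620) = (-3592109 - 3858695)*(526 - 4582620) = -7450804*(-4582094) = 34140284303576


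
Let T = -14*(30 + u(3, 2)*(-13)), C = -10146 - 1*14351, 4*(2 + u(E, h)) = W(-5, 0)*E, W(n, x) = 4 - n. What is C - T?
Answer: -49883/2 ≈ -24942.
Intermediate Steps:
u(E, h) = -2 + 9*E/4 (u(E, h) = -2 + ((4 - 1*(-5))*E)/4 = -2 + ((4 + 5)*E)/4 = -2 + (9*E)/4 = -2 + 9*E/4)
C = -24497 (C = -10146 - 14351 = -24497)
T = 889/2 (T = -14*(30 + (-2 + (9/4)*3)*(-13)) = -14*(30 + (-2 + 27/4)*(-13)) = -14*(30 + (19/4)*(-13)) = -14*(30 - 247/4) = -14*(-127/4) = 889/2 ≈ 444.50)
C - T = -24497 - 1*889/2 = -24497 - 889/2 = -49883/2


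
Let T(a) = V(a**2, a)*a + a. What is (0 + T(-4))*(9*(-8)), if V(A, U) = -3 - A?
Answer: -5184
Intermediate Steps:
T(a) = a + a*(-3 - a**2) (T(a) = (-3 - a**2)*a + a = a*(-3 - a**2) + a = a + a*(-3 - a**2))
(0 + T(-4))*(9*(-8)) = (0 - 1*(-4)*(2 + (-4)**2))*(9*(-8)) = (0 - 1*(-4)*(2 + 16))*(-72) = (0 - 1*(-4)*18)*(-72) = (0 + 72)*(-72) = 72*(-72) = -5184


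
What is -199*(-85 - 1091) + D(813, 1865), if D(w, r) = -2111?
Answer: 231913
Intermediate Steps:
-199*(-85 - 1091) + D(813, 1865) = -199*(-85 - 1091) - 2111 = -199*(-1176) - 2111 = 234024 - 2111 = 231913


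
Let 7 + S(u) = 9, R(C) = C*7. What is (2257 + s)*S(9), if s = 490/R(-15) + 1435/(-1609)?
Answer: 21735416/4827 ≈ 4502.9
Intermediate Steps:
R(C) = 7*C
S(u) = 2 (S(u) = -7 + 9 = 2)
s = -26831/4827 (s = 490/((7*(-15))) + 1435/(-1609) = 490/(-105) + 1435*(-1/1609) = 490*(-1/105) - 1435/1609 = -14/3 - 1435/1609 = -26831/4827 ≈ -5.5585)
(2257 + s)*S(9) = (2257 - 26831/4827)*2 = (10867708/4827)*2 = 21735416/4827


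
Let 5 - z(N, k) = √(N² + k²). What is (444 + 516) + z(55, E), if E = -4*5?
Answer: 965 - 5*√137 ≈ 906.48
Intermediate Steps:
E = -20
z(N, k) = 5 - √(N² + k²)
(444 + 516) + z(55, E) = (444 + 516) + (5 - √(55² + (-20)²)) = 960 + (5 - √(3025 + 400)) = 960 + (5 - √3425) = 960 + (5 - 5*√137) = 965 - 5*√137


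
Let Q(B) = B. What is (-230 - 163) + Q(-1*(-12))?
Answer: -381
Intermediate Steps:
(-230 - 163) + Q(-1*(-12)) = (-230 - 163) - 1*(-12) = -393 + 12 = -381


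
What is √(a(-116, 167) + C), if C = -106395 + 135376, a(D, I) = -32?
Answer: √28949 ≈ 170.14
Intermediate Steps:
C = 28981
√(a(-116, 167) + C) = √(-32 + 28981) = √28949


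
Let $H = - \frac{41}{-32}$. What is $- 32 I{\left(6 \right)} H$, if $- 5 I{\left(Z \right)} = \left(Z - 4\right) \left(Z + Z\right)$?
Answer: $\frac{984}{5} \approx 196.8$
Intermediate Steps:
$I{\left(Z \right)} = - \frac{2 Z \left(-4 + Z\right)}{5}$ ($I{\left(Z \right)} = - \frac{\left(Z - 4\right) \left(Z + Z\right)}{5} = - \frac{\left(-4 + Z\right) 2 Z}{5} = - \frac{2 Z \left(-4 + Z\right)}{5}$)
$H = \frac{41}{32}$ ($H = \left(-41\right) \left(- \frac{1}{32}\right) = \frac{41}{32} \approx 1.2813$)
$- 32 I{\left(6 \right)} H = - 32 \cdot \frac{2}{5} \cdot 6 \left(4 - 6\right) \frac{41}{32} = - 32 \cdot \frac{2}{5} \cdot 6 \left(-2\right) \frac{41}{32} = \left(-32\right) \left(- \frac{24}{5}\right) \frac{41}{32} = \frac{768}{5} \cdot \frac{41}{32} = \frac{984}{5}$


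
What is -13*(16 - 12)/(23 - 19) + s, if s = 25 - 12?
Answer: 0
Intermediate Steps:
s = 13
-13*(16 - 12)/(23 - 19) + s = -13*(16 - 12)/(23 - 19) + 13 = -52/4 + 13 = -13*1 + 13 = -13 + 13 = 0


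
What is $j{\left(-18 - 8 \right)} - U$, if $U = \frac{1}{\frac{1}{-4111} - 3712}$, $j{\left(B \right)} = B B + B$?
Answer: $\frac{9919025561}{15260033} \approx 650.0$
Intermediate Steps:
$j{\left(B \right)} = B + B^{2}$ ($j{\left(B \right)} = B^{2} + B = B + B^{2}$)
$U = - \frac{4111}{15260033}$ ($U = \frac{1}{- \frac{1}{4111} - 3712} = \frac{1}{- \frac{15260033}{4111}} = - \frac{4111}{15260033} \approx -0.0002694$)
$j{\left(-18 - 8 \right)} - U = \left(-18 - 8\right) \left(1 - 26\right) - - \frac{4111}{15260033} = - 26 \left(1 - 26\right) + \frac{4111}{15260033} = \left(-26\right) \left(-25\right) + \frac{4111}{15260033} = 650 + \frac{4111}{15260033} = \frac{9919025561}{15260033}$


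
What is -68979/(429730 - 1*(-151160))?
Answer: -22993/193630 ≈ -0.11875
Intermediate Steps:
-68979/(429730 - 1*(-151160)) = -68979/(429730 + 151160) = -68979/580890 = -68979*1/580890 = -22993/193630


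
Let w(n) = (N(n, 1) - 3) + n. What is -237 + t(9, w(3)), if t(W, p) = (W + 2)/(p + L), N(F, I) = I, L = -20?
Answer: -4514/19 ≈ -237.58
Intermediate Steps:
w(n) = -2 + n (w(n) = (1 - 3) + n = -2 + n)
t(W, p) = (2 + W)/(-20 + p) (t(W, p) = (W + 2)/(p - 20) = (2 + W)/(-20 + p))
-237 + t(9, w(3)) = -237 + (2 + 9)/(-20 + (-2 + 3)) = -237 + 11/(-20 + 1) = -237 + 11/(-19) = -237 - 1/19*11 = -237 - 11/19 = -4514/19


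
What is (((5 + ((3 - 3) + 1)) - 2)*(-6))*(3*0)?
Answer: 0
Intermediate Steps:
(((5 + ((3 - 3) + 1)) - 2)*(-6))*(3*0) = (((5 + (0 + 1)) - 2)*(-6))*0 = (((5 + 1) - 2)*(-6))*0 = ((6 - 2)*(-6))*0 = (4*(-6))*0 = -24*0 = 0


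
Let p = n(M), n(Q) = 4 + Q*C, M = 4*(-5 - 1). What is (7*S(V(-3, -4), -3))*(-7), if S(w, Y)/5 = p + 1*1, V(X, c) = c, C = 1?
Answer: 4655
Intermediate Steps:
M = -24 (M = 4*(-6) = -24)
n(Q) = 4 + Q (n(Q) = 4 + Q*1 = 4 + Q)
p = -20 (p = 4 - 24 = -20)
S(w, Y) = -95 (S(w, Y) = 5*(-20 + 1*1) = 5*(-20 + 1) = 5*(-19) = -95)
(7*S(V(-3, -4), -3))*(-7) = (7*(-95))*(-7) = -665*(-7) = 4655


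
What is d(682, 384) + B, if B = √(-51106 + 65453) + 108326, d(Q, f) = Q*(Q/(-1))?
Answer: -356798 + √14347 ≈ -3.5668e+5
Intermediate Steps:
d(Q, f) = -Q² (d(Q, f) = Q*(Q*(-1)) = Q*(-Q) = -Q²)
B = 108326 + √14347 (B = √14347 + 108326 = 108326 + √14347 ≈ 1.0845e+5)
d(682, 384) + B = -1*682² + (108326 + √14347) = -1*465124 + (108326 + √14347) = -465124 + (108326 + √14347) = -356798 + √14347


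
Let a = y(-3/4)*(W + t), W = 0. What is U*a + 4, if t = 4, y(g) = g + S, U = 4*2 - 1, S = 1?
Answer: 11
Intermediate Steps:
U = 7 (U = 8 - 1 = 7)
y(g) = 1 + g (y(g) = g + 1 = 1 + g)
a = 1 (a = (1 - 3/4)*(0 + 4) = (1 - 3*¼)*4 = (1 - ¾)*4 = (¼)*4 = 1)
U*a + 4 = 7*1 + 4 = 7 + 4 = 11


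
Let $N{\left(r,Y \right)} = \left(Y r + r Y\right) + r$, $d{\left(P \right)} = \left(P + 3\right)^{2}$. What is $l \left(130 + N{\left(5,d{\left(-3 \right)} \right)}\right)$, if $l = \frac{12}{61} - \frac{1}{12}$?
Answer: $\frac{3735}{244} \approx 15.307$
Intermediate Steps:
$d{\left(P \right)} = \left(3 + P\right)^{2}$
$N{\left(r,Y \right)} = r + 2 Y r$ ($N{\left(r,Y \right)} = \left(Y r + Y r\right) + r = 2 Y r + r = r + 2 Y r$)
$l = \frac{83}{732}$ ($l = 12 \cdot \frac{1}{61} - \frac{1}{12} = \frac{12}{61} - \frac{1}{12} = \frac{83}{732} \approx 0.11339$)
$l \left(130 + N{\left(5,d{\left(-3 \right)} \right)}\right) = \frac{83 \left(130 + 5 \left(1 + 2 \left(3 - 3\right)^{2}\right)\right)}{732} = \frac{83 \left(130 + 5 \left(1 + 2 \cdot 0^{2}\right)\right)}{732} = \frac{83 \left(130 + 5 \left(1 + 2 \cdot 0\right)\right)}{732} = \frac{83 \left(130 + 5 \left(1 + 0\right)\right)}{732} = \frac{83 \left(130 + 5 \cdot 1\right)}{732} = \frac{83 \left(130 + 5\right)}{732} = \frac{83}{732} \cdot 135 = \frac{3735}{244}$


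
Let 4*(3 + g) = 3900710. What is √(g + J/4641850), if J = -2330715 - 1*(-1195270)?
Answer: √210118567779853530/464185 ≈ 987.51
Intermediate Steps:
g = 1950349/2 (g = -3 + (¼)*3900710 = -3 + 1950355/2 = 1950349/2 ≈ 9.7517e+5)
J = -1135445 (J = -2330715 + 1195270 = -1135445)
√(g + J/4641850) = √(1950349/2 - 1135445/4641850) = √(1950349/2 - 1135445*1/4641850) = √(1950349/2 - 227089/928370) = √(452661261738/464185) = √210118567779853530/464185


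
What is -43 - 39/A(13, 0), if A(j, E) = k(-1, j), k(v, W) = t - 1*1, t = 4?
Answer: -56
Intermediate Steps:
k(v, W) = 3 (k(v, W) = 4 - 1*1 = 4 - 1 = 3)
A(j, E) = 3
-43 - 39/A(13, 0) = -43 - 39/3 = -43 + (⅓)*(-39) = -43 - 13 = -56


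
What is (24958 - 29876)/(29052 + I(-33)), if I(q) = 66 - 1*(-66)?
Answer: -2459/14592 ≈ -0.16852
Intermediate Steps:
I(q) = 132 (I(q) = 66 + 66 = 132)
(24958 - 29876)/(29052 + I(-33)) = (24958 - 29876)/(29052 + 132) = -4918/29184 = -4918*1/29184 = -2459/14592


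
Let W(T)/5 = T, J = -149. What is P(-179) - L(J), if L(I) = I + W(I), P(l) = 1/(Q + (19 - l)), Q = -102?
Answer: 85825/96 ≈ 894.01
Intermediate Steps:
W(T) = 5*T
P(l) = 1/(-83 - l) (P(l) = 1/(-102 + (19 - l)) = 1/(-83 - l))
L(I) = 6*I (L(I) = I + 5*I = 6*I)
P(-179) - L(J) = -1/(83 - 179) - 6*(-149) = -1/(-96) - 1*(-894) = -1*(-1/96) + 894 = 1/96 + 894 = 85825/96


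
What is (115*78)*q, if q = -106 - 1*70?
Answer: -1578720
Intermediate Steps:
q = -176 (q = -106 - 70 = -176)
(115*78)*q = (115*78)*(-176) = 8970*(-176) = -1578720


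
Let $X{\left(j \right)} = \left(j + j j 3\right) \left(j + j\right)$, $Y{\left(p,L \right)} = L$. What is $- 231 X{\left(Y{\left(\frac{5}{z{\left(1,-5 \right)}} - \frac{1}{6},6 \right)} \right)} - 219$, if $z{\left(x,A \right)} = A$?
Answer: $-316227$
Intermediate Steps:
$X{\left(j \right)} = 2 j \left(j + 3 j^{2}\right)$ ($X{\left(j \right)} = \left(j + j^{2} \cdot 3\right) 2 j = \left(j + 3 j^{2}\right) 2 j = 2 j \left(j + 3 j^{2}\right)$)
$- 231 X{\left(Y{\left(\frac{5}{z{\left(1,-5 \right)}} - \frac{1}{6},6 \right)} \right)} - 219 = - 231 \cdot 6^{2} \left(2 + 6 \cdot 6\right) - 219 = - 231 \cdot 36 \left(2 + 36\right) - 219 = - 231 \cdot 36 \cdot 38 - 219 = \left(-231\right) 1368 - 219 = -316008 - 219 = -316227$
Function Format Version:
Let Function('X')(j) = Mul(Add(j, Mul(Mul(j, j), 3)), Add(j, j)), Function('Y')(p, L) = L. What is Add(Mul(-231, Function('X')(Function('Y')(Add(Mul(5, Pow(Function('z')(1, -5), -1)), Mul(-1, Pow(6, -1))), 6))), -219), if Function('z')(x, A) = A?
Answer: -316227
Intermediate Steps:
Function('X')(j) = Mul(2, j, Add(j, Mul(3, Pow(j, 2)))) (Function('X')(j) = Mul(Add(j, Mul(Pow(j, 2), 3)), Mul(2, j)) = Mul(Add(j, Mul(3, Pow(j, 2))), Mul(2, j)) = Mul(2, j, Add(j, Mul(3, Pow(j, 2)))))
Add(Mul(-231, Function('X')(Function('Y')(Add(Mul(5, Pow(Function('z')(1, -5), -1)), Mul(-1, Pow(6, -1))), 6))), -219) = Add(Mul(-231, Mul(Pow(6, 2), Add(2, Mul(6, 6)))), -219) = Add(Mul(-231, Mul(36, Add(2, 36))), -219) = Add(Mul(-231, Mul(36, 38)), -219) = Add(Mul(-231, 1368), -219) = Add(-316008, -219) = -316227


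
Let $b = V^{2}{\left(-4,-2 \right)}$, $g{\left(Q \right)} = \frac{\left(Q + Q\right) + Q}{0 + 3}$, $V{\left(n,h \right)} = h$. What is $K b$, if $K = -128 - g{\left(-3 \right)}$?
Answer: $-500$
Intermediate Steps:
$g{\left(Q \right)} = Q$ ($g{\left(Q \right)} = \frac{2 Q + Q}{3} = 3 Q \frac{1}{3} = Q$)
$K = -125$ ($K = -128 - -3 = -128 + 3 = -125$)
$b = 4$ ($b = \left(-2\right)^{2} = 4$)
$K b = \left(-125\right) 4 = -500$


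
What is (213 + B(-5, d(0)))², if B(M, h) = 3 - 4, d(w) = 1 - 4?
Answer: 44944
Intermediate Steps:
d(w) = -3
B(M, h) = -1
(213 + B(-5, d(0)))² = (213 - 1)² = 212² = 44944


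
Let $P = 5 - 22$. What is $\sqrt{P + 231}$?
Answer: $\sqrt{214} \approx 14.629$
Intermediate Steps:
$P = -17$ ($P = 5 - 22 = -17$)
$\sqrt{P + 231} = \sqrt{-17 + 231} = \sqrt{214}$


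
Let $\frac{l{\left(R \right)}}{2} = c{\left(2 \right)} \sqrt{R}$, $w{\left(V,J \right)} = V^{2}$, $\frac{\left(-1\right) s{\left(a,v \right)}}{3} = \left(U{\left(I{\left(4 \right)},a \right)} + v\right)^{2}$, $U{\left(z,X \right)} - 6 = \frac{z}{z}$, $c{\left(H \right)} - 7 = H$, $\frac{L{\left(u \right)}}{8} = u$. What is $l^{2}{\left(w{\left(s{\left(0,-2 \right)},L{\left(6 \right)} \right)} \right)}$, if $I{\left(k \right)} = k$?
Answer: $1822500$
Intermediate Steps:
$L{\left(u \right)} = 8 u$
$c{\left(H \right)} = 7 + H$
$U{\left(z,X \right)} = 7$ ($U{\left(z,X \right)} = 6 + \frac{z}{z} = 6 + 1 = 7$)
$s{\left(a,v \right)} = - 3 \left(7 + v\right)^{2}$
$l{\left(R \right)} = 18 \sqrt{R}$ ($l{\left(R \right)} = 2 \left(7 + 2\right) \sqrt{R} = 2 \cdot 9 \sqrt{R} = 18 \sqrt{R}$)
$l^{2}{\left(w{\left(s{\left(0,-2 \right)},L{\left(6 \right)} \right)} \right)} = \left(18 \sqrt{\left(- 3 \left(7 - 2\right)^{2}\right)^{2}}\right)^{2} = \left(18 \sqrt{\left(- 3 \cdot 5^{2}\right)^{2}}\right)^{2} = \left(18 \sqrt{\left(\left(-3\right) 25\right)^{2}}\right)^{2} = \left(18 \sqrt{\left(-75\right)^{2}}\right)^{2} = \left(18 \sqrt{5625}\right)^{2} = \left(18 \cdot 75\right)^{2} = 1350^{2} = 1822500$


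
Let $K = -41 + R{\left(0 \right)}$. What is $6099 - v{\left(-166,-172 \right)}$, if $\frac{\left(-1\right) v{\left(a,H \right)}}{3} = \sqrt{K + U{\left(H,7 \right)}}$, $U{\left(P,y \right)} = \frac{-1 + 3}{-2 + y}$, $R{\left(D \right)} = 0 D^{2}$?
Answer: $6099 + \frac{3 i \sqrt{1015}}{5} \approx 6099.0 + 19.115 i$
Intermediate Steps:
$R{\left(D \right)} = 0$
$U{\left(P,y \right)} = \frac{2}{-2 + y}$
$K = -41$ ($K = -41 + 0 = -41$)
$v{\left(a,H \right)} = - \frac{3 i \sqrt{1015}}{5}$ ($v{\left(a,H \right)} = - 3 \sqrt{-41 + \frac{2}{-2 + 7}} = - 3 \sqrt{-41 + \frac{2}{5}} = - 3 \sqrt{- \frac{203}{5}} = - 3 \frac{i \sqrt{1015}}{5} = - \frac{3 i \sqrt{1015}}{5}$)
$6099 - v{\left(-166,-172 \right)} = 6099 - - \frac{3 i \sqrt{1015}}{5} = 6099 + \frac{3 i \sqrt{1015}}{5}$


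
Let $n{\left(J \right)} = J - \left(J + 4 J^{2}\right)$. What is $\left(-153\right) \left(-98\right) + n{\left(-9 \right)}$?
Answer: $14670$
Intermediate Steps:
$n{\left(J \right)} = - 4 J^{2}$ ($n{\left(J \right)} = J - \left(J + 4 J^{2}\right) = - 4 J^{2}$)
$\left(-153\right) \left(-98\right) + n{\left(-9 \right)} = \left(-153\right) \left(-98\right) - 4 \left(-9\right)^{2} = 14994 - 324 = 14670$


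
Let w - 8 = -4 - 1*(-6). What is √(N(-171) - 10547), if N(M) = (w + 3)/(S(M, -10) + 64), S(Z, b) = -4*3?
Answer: I*√42187/2 ≈ 102.7*I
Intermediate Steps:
S(Z, b) = -12
w = 10 (w = 8 + (-4 - 1*(-6)) = 8 + (-4 + 6) = 8 + 2 = 10)
N(M) = ¼ (N(M) = (10 + 3)/(-12 + 64) = 13/52 = 13*(1/52) = ¼)
√(N(-171) - 10547) = √(¼ - 10547) = √(-42187/4) = I*√42187/2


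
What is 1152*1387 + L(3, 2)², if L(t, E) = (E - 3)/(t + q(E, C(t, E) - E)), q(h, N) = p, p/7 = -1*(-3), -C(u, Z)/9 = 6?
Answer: 920346625/576 ≈ 1.5978e+6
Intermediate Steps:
C(u, Z) = -54 (C(u, Z) = -9*6 = -54)
p = 21 (p = 7*(-1*(-3)) = 7*3 = 21)
q(h, N) = 21
L(t, E) = (-3 + E)/(21 + t) (L(t, E) = (E - 3)/(t + 21) = (-3 + E)/(21 + t))
1152*1387 + L(3, 2)² = 1152*1387 + ((-3 + 2)/(21 + 3))² = 1597824 + (-1/24)² = 1597824 + 1/576 = 920346625/576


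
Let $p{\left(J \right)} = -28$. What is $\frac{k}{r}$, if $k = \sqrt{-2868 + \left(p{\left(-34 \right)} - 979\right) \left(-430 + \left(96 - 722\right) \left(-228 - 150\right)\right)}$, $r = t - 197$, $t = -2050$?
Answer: $- \frac{i \sqrt{237854254}}{2247} \approx - 6.8636 i$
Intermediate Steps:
$r = -2247$ ($r = -2050 - 197 = -2247$)
$k = i \sqrt{237854254}$ ($k = \sqrt{-2868 + \left(-28 - 979\right) \left(-430 + \left(96 - 722\right) \left(-228 - 150\right)\right)} = \sqrt{-2868 - 1007 \left(-430 - -236628\right)} = \sqrt{-2868 - 1007 \left(-430 + 236628\right)} = \sqrt{-2868 - 237851386} = \sqrt{-237854254} = i \sqrt{237854254} \approx 15423.0 i$)
$\frac{k}{r} = \frac{i \sqrt{237854254}}{-2247} = i \sqrt{237854254} \left(- \frac{1}{2247}\right) = - \frac{i \sqrt{237854254}}{2247}$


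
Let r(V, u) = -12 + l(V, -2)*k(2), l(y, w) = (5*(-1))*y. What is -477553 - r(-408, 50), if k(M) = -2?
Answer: -473461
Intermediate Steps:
l(y, w) = -5*y
r(V, u) = -12 + 10*V (r(V, u) = -12 - 5*V*(-2) = -12 + 10*V)
-477553 - r(-408, 50) = -477553 - (-12 + 10*(-408)) = -477553 - (-12 - 4080) = -477553 - 1*(-4092) = -477553 + 4092 = -473461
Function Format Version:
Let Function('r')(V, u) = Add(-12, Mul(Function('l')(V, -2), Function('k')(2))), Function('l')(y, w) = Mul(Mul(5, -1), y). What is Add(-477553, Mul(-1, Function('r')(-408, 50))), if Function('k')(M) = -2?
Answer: -473461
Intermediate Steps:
Function('l')(y, w) = Mul(-5, y)
Function('r')(V, u) = Add(-12, Mul(10, V)) (Function('r')(V, u) = Add(-12, Mul(Mul(-5, V), -2)) = Add(-12, Mul(10, V)))
Add(-477553, Mul(-1, Function('r')(-408, 50))) = Add(-477553, Mul(-1, Add(-12, Mul(10, -408)))) = Add(-477553, Mul(-1, Add(-12, -4080))) = Add(-477553, Mul(-1, -4092)) = Add(-477553, 4092) = -473461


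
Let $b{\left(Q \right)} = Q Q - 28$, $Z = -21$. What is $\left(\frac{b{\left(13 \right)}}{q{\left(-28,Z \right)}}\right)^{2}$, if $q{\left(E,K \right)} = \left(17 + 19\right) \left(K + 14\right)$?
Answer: $\frac{2209}{7056} \approx 0.31307$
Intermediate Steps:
$b{\left(Q \right)} = -28 + Q^{2}$ ($b{\left(Q \right)} = Q^{2} - 28 = -28 + Q^{2}$)
$q{\left(E,K \right)} = 504 + 36 K$ ($q{\left(E,K \right)} = 36 \left(14 + K\right) = 504 + 36 K$)
$\left(\frac{b{\left(13 \right)}}{q{\left(-28,Z \right)}}\right)^{2} = \left(\frac{-28 + 13^{2}}{504 + 36 \left(-21\right)}\right)^{2} = \left(\frac{-28 + 169}{504 - 756}\right)^{2} = \left(\frac{141}{-252}\right)^{2} = \left(141 \left(- \frac{1}{252}\right)\right)^{2} = \left(- \frac{47}{84}\right)^{2} = \frac{2209}{7056}$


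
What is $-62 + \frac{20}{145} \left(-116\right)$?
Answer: $-78$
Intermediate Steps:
$-62 + \frac{20}{145} \left(-116\right) = -62 + 20 \cdot \frac{1}{145} \left(-116\right) = -62 + \frac{4}{29} \left(-116\right) = -62 - 16 = -78$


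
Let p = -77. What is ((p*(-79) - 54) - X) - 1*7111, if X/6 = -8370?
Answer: 49138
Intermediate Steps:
X = -50220 (X = 6*(-8370) = -50220)
((p*(-79) - 54) - X) - 1*7111 = ((-77*(-79) - 54) - 1*(-50220)) - 1*7111 = ((6083 - 54) + 50220) - 7111 = (6029 + 50220) - 7111 = 56249 - 7111 = 49138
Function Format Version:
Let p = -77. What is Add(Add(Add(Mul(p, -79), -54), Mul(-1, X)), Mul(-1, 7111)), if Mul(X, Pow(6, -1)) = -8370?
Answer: 49138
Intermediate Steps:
X = -50220 (X = Mul(6, -8370) = -50220)
Add(Add(Add(Mul(p, -79), -54), Mul(-1, X)), Mul(-1, 7111)) = Add(Add(Add(Mul(-77, -79), -54), Mul(-1, -50220)), Mul(-1, 7111)) = Add(Add(Add(6083, -54), 50220), -7111) = Add(Add(6029, 50220), -7111) = Add(56249, -7111) = 49138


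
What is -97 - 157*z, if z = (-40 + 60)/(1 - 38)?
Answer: -449/37 ≈ -12.135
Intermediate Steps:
z = -20/37 (z = 20/(-37) = 20*(-1/37) = -20/37 ≈ -0.54054)
-97 - 157*z = -97 - 157*(-20/37) = -97 + 3140/37 = -449/37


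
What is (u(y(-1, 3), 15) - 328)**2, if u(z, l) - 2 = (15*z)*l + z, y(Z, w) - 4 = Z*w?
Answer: 10000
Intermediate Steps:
y(Z, w) = 4 + Z*w
u(z, l) = 2 + z + 15*l*z (u(z, l) = 2 + ((15*z)*l + z) = 2 + (15*l*z + z) = 2 + (z + 15*l*z) = 2 + z + 15*l*z)
(u(y(-1, 3), 15) - 328)**2 = ((2 + (4 - 1*3) + 15*15*(4 - 1*3)) - 328)**2 = ((2 + (4 - 3) + 15*15*(4 - 3)) - 328)**2 = ((2 + 1 + 15*15*1) - 328)**2 = ((2 + 1 + 225) - 328)**2 = (228 - 328)**2 = (-100)**2 = 10000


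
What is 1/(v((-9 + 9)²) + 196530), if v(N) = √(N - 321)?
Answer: 65510/12874680407 - I*√321/38624041221 ≈ 5.0883e-6 - 4.6387e-10*I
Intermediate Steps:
v(N) = √(-321 + N)
1/(v((-9 + 9)²) + 196530) = 1/(√(-321 + (-9 + 9)²) + 196530) = 1/(√(-321 + 0²) + 196530) = 1/(√(-321 + 0) + 196530) = 1/(√(-321) + 196530) = 1/(I*√321 + 196530) = 1/(196530 + I*√321)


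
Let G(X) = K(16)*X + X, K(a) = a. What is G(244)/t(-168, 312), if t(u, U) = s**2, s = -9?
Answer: 4148/81 ≈ 51.210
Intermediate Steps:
G(X) = 17*X (G(X) = 16*X + X = 17*X)
t(u, U) = 81 (t(u, U) = (-9)**2 = 81)
G(244)/t(-168, 312) = (17*244)/81 = 4148*(1/81) = 4148/81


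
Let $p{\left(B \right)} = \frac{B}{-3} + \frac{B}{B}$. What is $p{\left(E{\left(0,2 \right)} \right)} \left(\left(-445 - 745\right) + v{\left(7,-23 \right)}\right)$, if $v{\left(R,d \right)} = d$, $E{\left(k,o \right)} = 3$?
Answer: $0$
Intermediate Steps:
$p{\left(B \right)} = 1 - \frac{B}{3}$ ($p{\left(B \right)} = B \left(- \frac{1}{3}\right) + 1 = - \frac{B}{3} + 1 = 1 - \frac{B}{3}$)
$p{\left(E{\left(0,2 \right)} \right)} \left(\left(-445 - 745\right) + v{\left(7,-23 \right)}\right) = \left(1 - 1\right) \left(\left(-445 - 745\right) - 23\right) = \left(1 - 1\right) \left(-1190 - 23\right) = 0 \left(-1213\right) = 0$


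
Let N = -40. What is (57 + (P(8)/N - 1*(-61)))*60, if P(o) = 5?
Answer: 14145/2 ≈ 7072.5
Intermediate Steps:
(57 + (P(8)/N - 1*(-61)))*60 = (57 + (5/(-40) - 1*(-61)))*60 = (57 + (5*(-1/40) + 61))*60 = (57 + (-1/8 + 61))*60 = (57 + 487/8)*60 = (943/8)*60 = 14145/2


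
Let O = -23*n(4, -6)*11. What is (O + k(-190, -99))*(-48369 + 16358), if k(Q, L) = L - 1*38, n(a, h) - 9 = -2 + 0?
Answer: 61076988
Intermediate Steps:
n(a, h) = 7 (n(a, h) = 9 + (-2 + 0) = 9 - 2 = 7)
O = -1771 (O = -23*7*11 = -161*11 = -1771)
k(Q, L) = -38 + L (k(Q, L) = L - 38 = -38 + L)
(O + k(-190, -99))*(-48369 + 16358) = (-1771 + (-38 - 99))*(-48369 + 16358) = (-1771 - 137)*(-32011) = -1908*(-32011) = 61076988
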